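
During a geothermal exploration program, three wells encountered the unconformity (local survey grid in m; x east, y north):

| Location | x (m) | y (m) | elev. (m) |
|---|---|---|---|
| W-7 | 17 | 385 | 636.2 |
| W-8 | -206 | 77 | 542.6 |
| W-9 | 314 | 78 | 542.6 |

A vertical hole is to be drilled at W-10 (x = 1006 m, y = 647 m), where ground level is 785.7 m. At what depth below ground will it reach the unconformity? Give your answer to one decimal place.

70.3 m

Two edge vectors: W-7→W-8 = (-223, -308, -93.6), W-7→W-9 = (297, -307, -93.6).
Normal n = (W-7→W-8) × (W-7→W-9) = (93.6, -48672, 159937).
So ∂z/∂x = −n_x/n_z = −0.000585 and ∂z/∂y = −n_y/n_z = 0.304320.
Intercept c from W-7: 636.2 + 0.01 − 117.16 = 519.05.
At (1006, 647): z_contact = −0.59 + 196.89 + 519.05 = 715.35 m.
Depth below ground = 785.7 − 715.35 = 70.3 m.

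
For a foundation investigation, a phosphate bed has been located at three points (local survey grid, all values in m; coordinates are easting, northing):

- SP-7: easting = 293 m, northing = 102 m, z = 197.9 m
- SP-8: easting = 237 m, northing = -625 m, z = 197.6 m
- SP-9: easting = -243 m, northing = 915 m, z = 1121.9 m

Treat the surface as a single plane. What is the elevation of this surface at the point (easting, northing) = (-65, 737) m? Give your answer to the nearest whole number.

826 m

Two edge vectors: SP-7→SP-8 = (-56, -727, -0.3), SP-7→SP-9 = (-536, 813, 924).
Normal n = (SP-7→SP-8) × (SP-7→SP-9) = (-671504.1, 51904.8, -435200).
So ∂z/∂easting = −n_x/n_z = −1.54298 and ∂z/∂northing = −n_y/n_z = 0.11927.
Intercept c from SP-7: 197.9 + 452.09 − 12.17 = 637.83.
At (-65, 737): z = 100.3 + 87.9 + 637.83 = 826.0 m.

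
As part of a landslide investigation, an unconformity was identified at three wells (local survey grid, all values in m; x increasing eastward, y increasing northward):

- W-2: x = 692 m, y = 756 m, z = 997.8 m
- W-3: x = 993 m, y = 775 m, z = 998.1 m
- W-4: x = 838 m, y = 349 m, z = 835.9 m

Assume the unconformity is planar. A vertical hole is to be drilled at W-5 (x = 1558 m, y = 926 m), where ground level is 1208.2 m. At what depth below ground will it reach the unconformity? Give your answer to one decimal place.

164.6 m

Two edge vectors: W-2→W-3 = (301, 19, 0.3), W-2→W-4 = (146, -407, -161.9).
Normal n = (W-2→W-3) × (W-2→W-4) = (-2954, 48775.7, -125281).
So ∂z/∂x = −n_x/n_z = −0.023579 and ∂z/∂y = −n_y/n_z = 0.389330.
Intercept c from W-2: 997.8 + 16.32 − 294.33 = 719.78.
At (1558, 926): z_contact = −36.74 + 360.52 + 719.78 = 1043.57 m.
Depth below ground = 1208.2 − 1043.57 = 164.6 m.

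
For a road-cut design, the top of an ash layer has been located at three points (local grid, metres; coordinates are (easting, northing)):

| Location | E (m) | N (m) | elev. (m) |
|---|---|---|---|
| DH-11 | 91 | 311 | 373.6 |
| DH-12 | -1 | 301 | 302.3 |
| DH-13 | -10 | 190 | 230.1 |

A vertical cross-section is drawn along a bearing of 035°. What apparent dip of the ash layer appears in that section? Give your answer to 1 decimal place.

Two edge vectors: DH-11→DH-12 = (-92, -10, -71.3), DH-11→DH-13 = (-101, -121, -143.5).
Normal n = (DH-11→DH-12) × (DH-11→DH-13) = (-7192.3, -6000.7, 10122).
So ∂z/∂E = −n_x/n_z = 0.71056 and ∂z/∂N = −n_y/n_z = 0.59284.
Unit vector along 035° is (sin 35°, cos 35°) = (0.5736, 0.8192).
Slope in that direction = a·(0.5736) + b·(0.8192) = 0.89319.
Apparent dip = arctan|0.89319| = 41.8° (true dip is 42.8°, so apparent ≤ true as expected).

41.8°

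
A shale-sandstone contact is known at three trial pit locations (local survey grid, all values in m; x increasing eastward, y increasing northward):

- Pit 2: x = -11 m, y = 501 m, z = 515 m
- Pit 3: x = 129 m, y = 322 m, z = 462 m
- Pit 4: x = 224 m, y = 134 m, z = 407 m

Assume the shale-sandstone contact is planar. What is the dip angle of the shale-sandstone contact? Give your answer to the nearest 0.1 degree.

16.0°

Let the plane be z = a·x + b·y + c.
Pit 3−Pit 2: 140a − 179b = −53;  Pit 4−Pit 2: 235a − 367b = −108.
Solving gives a = −0.01278, b = 0.28610.
Gradient magnitude |∇z| = √(a² + b²) = √(0.00016 + 0.08185) = 0.28638.
True dip = arctan(0.28638) = 16.0°, dipping toward S (azimuth ≈ 177°).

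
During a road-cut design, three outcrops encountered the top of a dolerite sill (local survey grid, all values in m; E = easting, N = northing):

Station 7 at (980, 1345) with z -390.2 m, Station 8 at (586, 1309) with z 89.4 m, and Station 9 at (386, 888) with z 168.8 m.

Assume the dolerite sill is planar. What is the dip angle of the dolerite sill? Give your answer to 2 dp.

52.83°

Let the plane be z = a·E + b·N + c.
Station 8−Station 7: −394a − 36b = 479.6;  Station 9−Station 7: −594a − 457b = 559.
Solving gives a = −1.25448, b = 0.40735.
Gradient magnitude |∇z| = √(a² + b²) = √(1.57372 + 0.16594) = 1.31896.
True dip = arctan(1.31896) = 52.83°, dipping toward ESE (azimuth ≈ 108°).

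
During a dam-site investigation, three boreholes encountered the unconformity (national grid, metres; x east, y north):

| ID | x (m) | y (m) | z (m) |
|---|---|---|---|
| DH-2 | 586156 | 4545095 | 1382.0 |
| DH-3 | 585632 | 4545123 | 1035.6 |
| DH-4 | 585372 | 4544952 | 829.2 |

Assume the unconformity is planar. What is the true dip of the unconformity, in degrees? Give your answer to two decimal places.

Let the plane be z = a·x + b·y + c.
DH-3−DH-2: −524a + 28b = −346.4;  DH-4−DH-2: −784a − 143b = −552.8.
Solving gives a = 0.67105, b = 0.18671.
Gradient magnitude |∇z| = √(a² + b²) = √(0.45030 + 0.03486) = 0.69654.
True dip = arctan(0.69654) = 34.86°, dipping toward WSW (azimuth ≈ 254°).

34.86°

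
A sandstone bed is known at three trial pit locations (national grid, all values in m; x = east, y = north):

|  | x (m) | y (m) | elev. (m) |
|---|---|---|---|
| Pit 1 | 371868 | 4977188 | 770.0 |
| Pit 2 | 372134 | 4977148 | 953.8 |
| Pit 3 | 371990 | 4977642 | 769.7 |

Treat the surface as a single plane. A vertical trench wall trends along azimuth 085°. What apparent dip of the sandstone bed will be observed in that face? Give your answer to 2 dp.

32.86°

Two edge vectors: Pit 1→Pit 2 = (266, -40, 183.8), Pit 1→Pit 3 = (122, 454, -0.3).
Normal n = (Pit 1→Pit 2) × (Pit 1→Pit 3) = (-83433.2, 22503.4, 125644).
So ∂z/∂x = −n_x/n_z = 0.66404 and ∂z/∂y = −n_y/n_z = −0.17910.
Unit vector along 085° is (sin 85°, cos 85°) = (0.9962, 0.0872).
Slope in that direction = a·(0.9962) + b·(0.0872) = 0.64591.
Apparent dip = arctan|0.64591| = 32.86° (true dip is 34.5°, so apparent ≤ true as expected).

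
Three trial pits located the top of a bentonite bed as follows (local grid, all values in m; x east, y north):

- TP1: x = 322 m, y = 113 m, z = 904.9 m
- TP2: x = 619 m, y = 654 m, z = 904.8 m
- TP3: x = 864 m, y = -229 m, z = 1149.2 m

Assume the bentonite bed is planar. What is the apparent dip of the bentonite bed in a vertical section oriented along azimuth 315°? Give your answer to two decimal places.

20.14°

Two edge vectors: TP1→TP2 = (297, 541, -0.1), TP1→TP3 = (542, -342, 244.3).
Normal n = (TP1→TP2) × (TP1→TP3) = (132132.1, -72611.3, -394796).
So ∂z/∂x = −n_x/n_z = 0.33468 and ∂z/∂y = −n_y/n_z = −0.18392.
Unit vector along 315° is (sin 315°, cos 315°) = (-0.7071, 0.7071).
Slope in that direction = a·(-0.7071) + b·(0.7071) = −0.36671.
Apparent dip = arctan|0.36671| = 20.14° (true dip is 20.9°, so apparent ≤ true as expected).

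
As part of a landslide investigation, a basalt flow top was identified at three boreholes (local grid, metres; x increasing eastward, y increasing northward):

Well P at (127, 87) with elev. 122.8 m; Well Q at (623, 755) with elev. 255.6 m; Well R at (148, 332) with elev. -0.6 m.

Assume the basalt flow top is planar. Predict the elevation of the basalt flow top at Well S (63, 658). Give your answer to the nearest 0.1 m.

-285.6 m

Let the plane be z = a·x + b·y + c.
Well Q−Well P: 496a + 668b = 132.8;  Well R−Well P: 21a + 245b = −123.4.
Solving gives a = 1.06954, b = −0.59535.
Then c = 122.8 − a·127 − b·87 = 38.76.
At (63, 658): z = 67.4 − 391.7 + 38.76 = -285.6 m.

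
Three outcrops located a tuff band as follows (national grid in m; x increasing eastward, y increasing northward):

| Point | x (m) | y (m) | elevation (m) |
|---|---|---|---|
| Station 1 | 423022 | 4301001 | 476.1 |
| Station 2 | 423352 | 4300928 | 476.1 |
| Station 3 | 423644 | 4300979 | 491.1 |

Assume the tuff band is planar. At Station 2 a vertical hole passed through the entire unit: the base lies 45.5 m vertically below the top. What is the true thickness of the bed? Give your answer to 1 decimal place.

Two edge vectors: Station 1→Station 2 = (330, -73, 0), Station 1→Station 3 = (622, -22, 15).
Normal n = (Station 1→Station 2) × (Station 1→Station 3) = (-1095, -4950, 38146).
So ∂z/∂x = −n_x/n_z = 0.02871 and ∂z/∂y = −n_y/n_z = 0.12976.
|∇z| = √(a²+b²) = 0.13290, so dip δ = arctan(0.13290) = 7.57°.
True thickness = vertical thickness × cos δ = 45.5 × cos 7.57° = 45.1 m.

45.1 m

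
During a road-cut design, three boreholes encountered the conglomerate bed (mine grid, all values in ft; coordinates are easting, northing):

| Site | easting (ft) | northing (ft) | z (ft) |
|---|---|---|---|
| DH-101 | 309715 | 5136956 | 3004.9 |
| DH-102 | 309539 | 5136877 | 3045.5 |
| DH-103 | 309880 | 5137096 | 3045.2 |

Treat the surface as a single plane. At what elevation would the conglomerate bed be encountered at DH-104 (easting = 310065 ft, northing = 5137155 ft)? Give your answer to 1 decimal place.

Let the plane be z = a·easting + b·northing + c.
DH-102−DH-101: −176a − 79b = 40.6;  DH-103−DH-101: 165a + 140b = 40.3.
Solving gives a = −0.764127531, b = 1.188436019.
Then c = 3004.9 − a·309715 − b·5136956 = −5865276.88.
At (310065, 5137155): z = −236929.2 + 6105180.0 − 5865276.88 = 2974.0 ft.

2974.0 ft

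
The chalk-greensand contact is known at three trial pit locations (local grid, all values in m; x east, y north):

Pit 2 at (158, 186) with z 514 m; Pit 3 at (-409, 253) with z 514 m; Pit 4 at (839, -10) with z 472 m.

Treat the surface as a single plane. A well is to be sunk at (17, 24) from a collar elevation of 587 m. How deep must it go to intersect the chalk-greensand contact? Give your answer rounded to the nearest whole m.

Let the plane be z = a·x + b·y + c.
Pit 3−Pit 2: −567a + 67b = 0;  Pit 4−Pit 2: 681a − 196b = −42.
Solving gives a = 0.04296, b = 0.36354.
Then c = 514 − a·158 − b·186 = 439.59.
At (17, 24): z_contact = 0.7 + 8.7 + 439.59 = 449.0 m.
Depth below ground = 587 − 449.0 = 138 m.

138 m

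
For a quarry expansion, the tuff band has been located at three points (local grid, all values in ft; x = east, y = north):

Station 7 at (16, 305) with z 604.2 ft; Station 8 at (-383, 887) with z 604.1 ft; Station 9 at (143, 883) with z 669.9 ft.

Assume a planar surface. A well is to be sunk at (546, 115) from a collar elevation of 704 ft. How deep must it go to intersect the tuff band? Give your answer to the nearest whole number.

Two edge vectors: Station 7→Station 8 = (-399, 582, -0.1), Station 7→Station 9 = (127, 578, 65.7).
Normal n = (Station 7→Station 8) × (Station 7→Station 9) = (38295.2, 26201.6, -304536).
So ∂z/∂x = −n_x/n_z = 0.12575 and ∂z/∂y = −n_y/n_z = 0.08604.
Intercept c from Station 7: 604.2 − 2.01 − 26.24 = 575.95.
At (546, 115): z_contact = 68.7 + 9.9 + 575.95 = 654.5 ft.
Depth below ground = 704 − 654.5 = 50 ft.

50 ft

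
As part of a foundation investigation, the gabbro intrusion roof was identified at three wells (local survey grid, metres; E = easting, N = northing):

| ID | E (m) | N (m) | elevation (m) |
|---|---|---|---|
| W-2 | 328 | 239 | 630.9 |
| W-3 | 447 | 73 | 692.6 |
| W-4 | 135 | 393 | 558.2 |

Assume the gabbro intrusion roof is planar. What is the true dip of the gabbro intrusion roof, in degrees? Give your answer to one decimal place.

Two edge vectors: W-2→W-3 = (119, -166, 61.7), W-2→W-4 = (-193, 154, -72.7).
Normal n = (W-2→W-3) × (W-2→W-4) = (2566.4, -3256.8, -13712).
So ∂z/∂E = −n_x/n_z = 0.18716 and ∂z/∂N = −n_y/n_z = −0.23751.
Gradient magnitude |∇z| = √(a² + b²) = √(0.03503 + 0.05641) = 0.30240.
True dip = arctan(0.30240) = 16.8°, dipping toward NW (azimuth ≈ 322°).

16.8°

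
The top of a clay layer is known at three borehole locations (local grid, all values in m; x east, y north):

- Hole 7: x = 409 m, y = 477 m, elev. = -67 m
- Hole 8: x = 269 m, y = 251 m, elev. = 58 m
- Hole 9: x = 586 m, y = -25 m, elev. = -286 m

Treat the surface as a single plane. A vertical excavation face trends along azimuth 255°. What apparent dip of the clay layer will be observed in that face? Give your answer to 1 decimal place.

43.9°

Two edge vectors: Hole 7→Hole 8 = (-140, -226, 125), Hole 7→Hole 9 = (177, -502, -219).
Normal n = (Hole 7→Hole 8) × (Hole 7→Hole 9) = (112244, -8535, 110282).
So ∂z/∂x = −n_x/n_z = −1.01779 and ∂z/∂y = −n_y/n_z = 0.07739.
Unit vector along 255° is (sin 255°, cos 255°) = (-0.9659, -0.2588).
Slope in that direction = a·(-0.9659) + b·(-0.2588) = 0.96308.
Apparent dip = arctan|0.96308| = 43.9° (true dip is 45.6°, so apparent ≤ true as expected).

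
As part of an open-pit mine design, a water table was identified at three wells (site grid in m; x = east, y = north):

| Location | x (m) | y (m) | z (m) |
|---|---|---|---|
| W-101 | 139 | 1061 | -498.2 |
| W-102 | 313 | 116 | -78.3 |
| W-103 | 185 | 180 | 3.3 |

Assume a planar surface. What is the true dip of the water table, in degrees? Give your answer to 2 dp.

48.52°

Two edge vectors: W-101→W-102 = (174, -945, 419.9), W-101→W-103 = (46, -881, 501.5).
Normal n = (W-101→W-102) × (W-101→W-103) = (-103985.6, -67945.6, -109824).
So ∂z/∂x = −n_x/n_z = −0.94684 and ∂z/∂y = −n_y/n_z = −0.61868.
Gradient magnitude |∇z| = √(a² + b²) = √(0.89650 + 0.38276) = 1.13105.
True dip = arctan(1.13105) = 48.52°, dipping toward ENE (azimuth ≈ 057°).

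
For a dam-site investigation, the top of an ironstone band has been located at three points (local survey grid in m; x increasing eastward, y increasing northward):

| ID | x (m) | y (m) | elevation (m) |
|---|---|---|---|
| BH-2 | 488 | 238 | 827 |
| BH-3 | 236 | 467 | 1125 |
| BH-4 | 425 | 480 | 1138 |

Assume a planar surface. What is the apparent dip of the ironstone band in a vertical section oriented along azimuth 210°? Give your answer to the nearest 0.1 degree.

Two edge vectors: BH-2→BH-3 = (-252, 229, 298), BH-2→BH-4 = (-63, 242, 311).
Normal n = (BH-2→BH-3) × (BH-2→BH-4) = (-897, 59598, -46557).
So ∂z/∂x = −n_x/n_z = −0.01927 and ∂z/∂y = −n_y/n_z = 1.28011.
Unit vector along 210° is (sin 210°, cos 210°) = (-0.5000, -0.8660).
Slope in that direction = a·(-0.5000) + b·(-0.8660) = −1.09897.
Apparent dip = arctan|1.09897| = 47.7° (true dip is 52.0°, so apparent ≤ true as expected).

47.7°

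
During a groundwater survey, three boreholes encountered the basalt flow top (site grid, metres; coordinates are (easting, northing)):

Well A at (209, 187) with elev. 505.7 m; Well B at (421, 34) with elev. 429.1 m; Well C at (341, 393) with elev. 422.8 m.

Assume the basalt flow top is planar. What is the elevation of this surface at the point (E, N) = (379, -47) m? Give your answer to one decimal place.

Two edge vectors: Well A→Well B = (212, -153, -76.6), Well A→Well C = (132, 206, -82.9).
Normal n = (Well A→Well B) × (Well A→Well C) = (28463.3, 7463.6, 63868).
So ∂z/∂E = −n_x/n_z = −0.44566 and ∂z/∂N = −n_y/n_z = −0.11686.
Intercept c from Well A: 505.7 + 93.14 + 21.85 = 620.70.
At (379, -47): z = −168.9 + 5.5 + 620.70 = 457.3 m.

457.3 m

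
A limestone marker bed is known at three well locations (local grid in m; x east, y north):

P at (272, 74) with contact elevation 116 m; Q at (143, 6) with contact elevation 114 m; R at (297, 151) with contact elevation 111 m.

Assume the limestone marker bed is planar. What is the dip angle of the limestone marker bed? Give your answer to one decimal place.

Let the plane be z = a·x + b·y + c.
Q−P: −129a − 68b = −2;  R−P: 25a + 77b = −5.
Solving gives a = 0.06000, b = −0.08442.
Gradient magnitude |∇z| = √(a² + b²) = √(0.00360 + 0.00713) = 0.10357.
True dip = arctan(0.10357) = 5.9°, dipping toward NW (azimuth ≈ 325°).

5.9°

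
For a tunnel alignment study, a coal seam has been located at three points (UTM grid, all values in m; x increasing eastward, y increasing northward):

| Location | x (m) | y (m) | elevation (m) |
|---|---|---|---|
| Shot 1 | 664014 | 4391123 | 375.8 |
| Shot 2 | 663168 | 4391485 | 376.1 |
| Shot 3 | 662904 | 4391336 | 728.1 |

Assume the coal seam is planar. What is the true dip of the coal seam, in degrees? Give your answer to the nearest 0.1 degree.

Let the plane be z = a·x + b·y + c.
Shot 2−Shot 1: −846a + 362b = 0.3;  Shot 3−Shot 1: −1110a + 213b = 352.3.
Solving gives a = −0.57516, b = −1.34334.
Gradient magnitude |∇z| = √(a² + b²) = √(0.33081 + 1.80455) = 1.46129.
True dip = arctan(1.46129) = 55.6°, dipping toward NNE (azimuth ≈ 023°).

55.6°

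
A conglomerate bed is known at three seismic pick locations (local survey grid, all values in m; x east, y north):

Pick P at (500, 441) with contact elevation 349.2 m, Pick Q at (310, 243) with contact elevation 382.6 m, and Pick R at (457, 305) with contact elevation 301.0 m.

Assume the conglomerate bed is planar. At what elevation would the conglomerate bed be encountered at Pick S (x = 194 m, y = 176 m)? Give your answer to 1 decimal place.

435.9 m

Let the plane be z = a·x + b·y + c.
Pick Q−Pick P: −190a − 198b = 33.4;  Pick R−Pick P: −43a − 136b = −48.2.
Solving gives a = −0.81300, b = 0.61146.
Then c = 349.2 − a·500 − b·441 = 486.04.
At (194, 176): z = −157.7 + 107.6 + 486.04 = 435.9 m.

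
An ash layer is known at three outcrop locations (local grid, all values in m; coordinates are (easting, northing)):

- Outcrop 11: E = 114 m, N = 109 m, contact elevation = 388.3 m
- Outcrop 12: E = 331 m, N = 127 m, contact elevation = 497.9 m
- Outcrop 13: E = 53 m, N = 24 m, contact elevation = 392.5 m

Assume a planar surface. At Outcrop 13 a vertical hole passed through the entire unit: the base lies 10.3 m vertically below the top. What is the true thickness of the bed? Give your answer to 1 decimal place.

8.5 m

Let the plane be z = a·E + b·N + c.
Outcrop 12−Outcrop 11: 217a + 18b = 109.6;  Outcrop 13−Outcrop 11: −61a − 85b = 4.2.
Solving gives a = 0.54140, b = −0.43794.
|∇z| = √(a²+b²) = 0.69635, so dip δ = arctan(0.69635) = 34.85°.
True thickness = vertical thickness × cos δ = 10.3 × cos 34.85° = 8.5 m.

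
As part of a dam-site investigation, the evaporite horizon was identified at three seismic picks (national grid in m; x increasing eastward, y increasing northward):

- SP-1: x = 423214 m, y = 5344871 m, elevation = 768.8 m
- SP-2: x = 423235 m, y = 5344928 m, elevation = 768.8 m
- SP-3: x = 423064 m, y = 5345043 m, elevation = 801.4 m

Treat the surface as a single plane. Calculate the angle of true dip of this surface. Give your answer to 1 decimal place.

Let the plane be z = a·x + b·y + c.
SP-2−SP-1: 21a + 57b = 0;  SP-3−SP-1: −150a + 172b = 32.6.
Solving gives a = −0.15279, b = 0.05629.
Gradient magnitude |∇z| = √(a² + b²) = √(0.02334 + 0.00317) = 0.16283.
True dip = arctan(0.16283) = 9.2°, dipping toward ESE (azimuth ≈ 110°).

9.2°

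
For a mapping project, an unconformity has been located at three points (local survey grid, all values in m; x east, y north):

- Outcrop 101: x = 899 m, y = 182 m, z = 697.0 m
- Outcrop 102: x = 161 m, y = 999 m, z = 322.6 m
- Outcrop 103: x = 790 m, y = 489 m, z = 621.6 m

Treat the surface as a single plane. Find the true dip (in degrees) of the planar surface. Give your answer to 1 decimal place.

21.9°

Let the plane be z = a·x + b·y + c.
Outcrop 102−Outcrop 101: −738a + 817b = −374.4;  Outcrop 103−Outcrop 101: −109a + 307b = −75.4.
Solving gives a = 0.38788, b = −0.10789.
Gradient magnitude |∇z| = √(a² + b²) = √(0.15045 + 0.01164) = 0.40261.
True dip = arctan(0.40261) = 21.9°, dipping toward WNW (azimuth ≈ 286°).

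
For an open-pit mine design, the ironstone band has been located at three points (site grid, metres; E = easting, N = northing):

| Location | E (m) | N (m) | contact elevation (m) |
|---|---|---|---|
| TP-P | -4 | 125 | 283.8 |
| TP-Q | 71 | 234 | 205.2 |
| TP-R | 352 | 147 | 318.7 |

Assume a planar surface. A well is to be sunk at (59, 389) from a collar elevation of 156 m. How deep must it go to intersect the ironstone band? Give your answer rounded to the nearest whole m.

Two edge vectors: TP-P→TP-Q = (75, 109, -78.6), TP-P→TP-R = (356, 22, 34.9).
Normal n = (TP-P→TP-Q) × (TP-P→TP-R) = (5533.3, -30599.1, -37154).
So ∂z/∂E = −n_x/n_z = 0.14893 and ∂z/∂N = −n_y/n_z = −0.82357.
Intercept c from TP-P: 283.8 + 0.60 + 102.95 = 387.34.
At (59, 389): z_contact = 8.8 − 320.4 + 387.34 = 75.8 m.
Depth below ground = 156 − 75.8 = 80 m.

80 m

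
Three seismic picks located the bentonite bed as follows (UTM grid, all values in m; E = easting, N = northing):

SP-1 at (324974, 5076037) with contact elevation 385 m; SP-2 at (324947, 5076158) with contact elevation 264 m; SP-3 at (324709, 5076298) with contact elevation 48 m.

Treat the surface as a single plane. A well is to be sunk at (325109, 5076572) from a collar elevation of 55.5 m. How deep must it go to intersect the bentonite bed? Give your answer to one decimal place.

Two edge vectors: SP-1→SP-2 = (-27, 121, -121), SP-1→SP-3 = (-265, 261, -337).
Normal n = (SP-1→SP-2) × (SP-1→SP-3) = (-9196, 22966, 25018).
So ∂z/∂E = −n_x/n_z = 0.367575346 and ∂z/∂N = −n_y/n_z = −0.917979055.
Intercept c from SP-1: 385 − 119452.43 + 4659695.65 = 4540628.22.
At (325109, 5076572): z_contact = 119502.05 − 4660186.77 + 4540628.22 = -56.50 m.
Depth below ground = 55.5 − (-56.50) = 112.0 m.

112.0 m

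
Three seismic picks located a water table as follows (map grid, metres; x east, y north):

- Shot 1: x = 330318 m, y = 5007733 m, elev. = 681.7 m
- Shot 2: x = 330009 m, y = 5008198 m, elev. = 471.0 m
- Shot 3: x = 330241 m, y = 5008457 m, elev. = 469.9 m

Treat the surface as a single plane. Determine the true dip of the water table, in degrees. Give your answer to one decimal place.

21.3°

Two edge vectors: Shot 1→Shot 2 = (-309, 465, -210.7), Shot 1→Shot 3 = (-77, 724, -211.8).
Normal n = (Shot 1→Shot 2) × (Shot 1→Shot 3) = (54059.8, -49222.3, -187911).
So ∂z/∂x = −n_x/n_z = 0.28769 and ∂z/∂y = −n_y/n_z = −0.26194.
Gradient magnitude |∇z| = √(a² + b²) = √(0.08276 + 0.06862) = 0.38908.
True dip = arctan(0.38908) = 21.3°, dipping toward NW (azimuth ≈ 312°).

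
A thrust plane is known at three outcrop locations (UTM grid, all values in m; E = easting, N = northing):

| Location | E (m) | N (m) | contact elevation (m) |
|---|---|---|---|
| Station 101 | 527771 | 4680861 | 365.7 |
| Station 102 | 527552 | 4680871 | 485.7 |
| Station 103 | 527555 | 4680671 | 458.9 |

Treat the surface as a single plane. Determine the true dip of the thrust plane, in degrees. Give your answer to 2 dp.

Let the plane be z = a·E + b·N + c.
Station 102−Station 101: −219a + 10b = 120;  Station 103−Station 101: −216a − 190b = 93.2.
Solving gives a = −0.54220, b = 0.12587.
Gradient magnitude |∇z| = √(a² + b²) = √(0.29398 + 0.01584) = 0.55662.
True dip = arctan(0.55662) = 29.10°, dipping toward ESE (azimuth ≈ 103°).

29.10°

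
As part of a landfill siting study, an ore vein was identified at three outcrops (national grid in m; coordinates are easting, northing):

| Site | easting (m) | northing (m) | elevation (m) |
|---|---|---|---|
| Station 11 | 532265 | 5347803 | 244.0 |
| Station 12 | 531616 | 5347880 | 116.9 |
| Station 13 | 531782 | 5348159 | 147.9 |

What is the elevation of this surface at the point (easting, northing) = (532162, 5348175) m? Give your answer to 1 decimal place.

222.0 m

Let the plane be z = a·easting + b·northing + c.
Station 12−Station 11: −649a + 77b = −127.1;  Station 13−Station 11: −483a + 356b = −96.1.
Solving gives a = 0.195240208, b = −0.005053314.
Then c = 244 − a·532265 − b·5347803 = −76651.40.
At (532162, 5348175): z = 103899.4 − 27026.0 − 76651.40 = 222.0 m.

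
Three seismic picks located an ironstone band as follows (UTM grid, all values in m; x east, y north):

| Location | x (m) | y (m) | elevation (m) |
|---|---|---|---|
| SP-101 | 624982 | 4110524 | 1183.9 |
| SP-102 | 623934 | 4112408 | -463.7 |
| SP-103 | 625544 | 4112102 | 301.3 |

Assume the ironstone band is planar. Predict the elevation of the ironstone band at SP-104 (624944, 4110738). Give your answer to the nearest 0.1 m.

Let the plane be z = a·x + b·y + c.
SP-102−SP-101: −1048a + 1884b = −1647.6;  SP-103−SP-101: 562a + 1578b = −882.6.
Solving gives a = 0.345465967, b = −0.682352265.
Then c = 1183.9 − a·624982 − b·4110524 = 2590099.25.
At (624944, 4110738): z = 215896.9 − 2804971.4 + 2590099.25 = 1024.7 m.

1024.7 m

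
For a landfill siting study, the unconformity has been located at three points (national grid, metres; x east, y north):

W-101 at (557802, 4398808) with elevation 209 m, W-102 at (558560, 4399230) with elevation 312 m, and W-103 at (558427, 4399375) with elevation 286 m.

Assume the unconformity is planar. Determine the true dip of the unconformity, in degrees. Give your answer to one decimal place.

Two edge vectors: W-101→W-102 = (758, 422, 103), W-101→W-103 = (625, 567, 77).
Normal n = (W-101→W-102) × (W-101→W-103) = (-25907, 6009, 166036).
So ∂z/∂x = −n_x/n_z = 0.15603 and ∂z/∂y = −n_y/n_z = −0.03619.
Gradient magnitude |∇z| = √(a² + b²) = √(0.02435 + 0.00131) = 0.16017.
True dip = arctan(0.16017) = 9.1°, dipping toward WNW (azimuth ≈ 283°).

9.1°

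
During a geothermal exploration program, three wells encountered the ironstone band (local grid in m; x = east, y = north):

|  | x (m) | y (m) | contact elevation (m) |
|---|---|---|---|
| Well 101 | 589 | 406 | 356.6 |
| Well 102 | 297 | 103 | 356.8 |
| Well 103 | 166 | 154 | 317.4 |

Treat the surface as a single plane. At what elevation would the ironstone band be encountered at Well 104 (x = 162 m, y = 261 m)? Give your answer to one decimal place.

Let the plane be z = a·x + b·y + c.
Well 102−Well 101: −292a − 303b = 0.2;  Well 103−Well 101: −423a − 252b = −39.2.
Solving gives a = 0.21852, b = −0.21125.
Then c = 356.6 − a·589 − b·406 = 313.66.
At (162, 261): z = 35.4 − 55.1 + 313.66 = 293.9 m.

293.9 m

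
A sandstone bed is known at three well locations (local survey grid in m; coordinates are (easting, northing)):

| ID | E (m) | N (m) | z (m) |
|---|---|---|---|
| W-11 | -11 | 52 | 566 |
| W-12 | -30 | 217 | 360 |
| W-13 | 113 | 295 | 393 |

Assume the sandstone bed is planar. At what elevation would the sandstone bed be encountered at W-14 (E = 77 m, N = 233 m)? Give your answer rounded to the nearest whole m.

433 m

Let the plane be z = a·E + b·N + c.
W-12−W-11: −19a + 165b = −206;  W-13−W-11: 124a + 243b = −173.
Solving gives a = 0.85788, b = −1.14970.
Then c = 566 − a·-11 − b·52 = 635.22.
At (77, 233): z = 66.1 − 267.9 + 635.22 = 433.4 m.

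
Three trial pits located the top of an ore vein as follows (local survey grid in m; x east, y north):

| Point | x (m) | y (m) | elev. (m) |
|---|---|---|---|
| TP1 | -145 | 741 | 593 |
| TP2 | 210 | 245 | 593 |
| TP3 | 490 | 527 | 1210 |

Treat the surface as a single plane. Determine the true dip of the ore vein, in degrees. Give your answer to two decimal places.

Two edge vectors: TP1→TP2 = (355, -496, 0), TP1→TP3 = (635, -214, 617).
Normal n = (TP1→TP2) × (TP1→TP3) = (-306032, -219035, 238990).
So ∂z/∂x = −n_x/n_z = 1.28052 and ∂z/∂y = −n_y/n_z = 0.91650.
Gradient magnitude |∇z| = √(a² + b²) = √(1.63974 + 0.83998) = 1.57471.
True dip = arctan(1.57471) = 57.58°, dipping toward SW (azimuth ≈ 234°).

57.58°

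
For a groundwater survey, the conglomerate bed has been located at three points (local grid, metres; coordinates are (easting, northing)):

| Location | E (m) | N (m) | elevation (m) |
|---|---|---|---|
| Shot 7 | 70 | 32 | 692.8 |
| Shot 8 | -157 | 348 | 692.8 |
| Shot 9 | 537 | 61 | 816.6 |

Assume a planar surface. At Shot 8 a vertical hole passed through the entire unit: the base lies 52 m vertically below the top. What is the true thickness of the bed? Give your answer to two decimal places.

49.63 m

Let the plane be z = a·E + b·N + c.
Shot 8−Shot 7: −227a + 316b = 0;  Shot 9−Shot 7: 467a + 29b = 123.8.
Solving gives a = 0.25378, b = 0.18230.
|∇z| = √(a²+b²) = 0.31247, so dip δ = arctan(0.31247) = 17.35°.
True thickness = vertical thickness × cos δ = 52 × cos 17.35° = 49.63 m.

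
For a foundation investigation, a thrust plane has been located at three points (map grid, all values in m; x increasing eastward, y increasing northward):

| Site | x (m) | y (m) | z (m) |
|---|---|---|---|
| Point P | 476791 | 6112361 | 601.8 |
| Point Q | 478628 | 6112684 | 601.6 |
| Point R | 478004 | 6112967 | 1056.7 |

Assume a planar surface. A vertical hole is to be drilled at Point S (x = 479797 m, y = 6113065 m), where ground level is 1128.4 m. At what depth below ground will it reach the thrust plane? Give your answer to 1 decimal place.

Two edge vectors: Point P→Point Q = (1837, 323, -0.2), Point P→Point R = (1213, 606, 454.9).
Normal n = (Point P→Point Q) × (Point P→Point R) = (147053.9, -835893.9, 721423).
So ∂z/∂x = −n_x/n_z = −0.203838663 and ∂z/∂y = −n_y/n_z = 1.158673760.
Intercept c from Point P: 601.8 + 97188.44 − 7082232.30 = −6984442.06.
At (479797, 6113065): z_contact = −97801.18 + 7083048.01 − 6984442.06 = 804.77 m.
Depth below ground = 1128.4 − 804.77 = 323.6 m.

323.6 m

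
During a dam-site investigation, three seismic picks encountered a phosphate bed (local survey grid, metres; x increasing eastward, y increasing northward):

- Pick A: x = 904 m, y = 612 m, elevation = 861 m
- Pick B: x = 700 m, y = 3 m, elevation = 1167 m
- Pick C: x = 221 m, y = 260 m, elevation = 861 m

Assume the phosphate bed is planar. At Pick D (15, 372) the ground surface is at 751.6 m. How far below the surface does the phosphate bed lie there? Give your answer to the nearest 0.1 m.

23.1 m

Let the plane be z = a·x + b·y + c.
Pick B−Pick A: −204a − 609b = 306;  Pick C−Pick A: −683a − 352b = 0.
Solving gives a = 0.31299, b = −0.60731.
Then c = 861 − a·904 − b·612 = 949.73.
At (15, 372): z_contact = 4.69 − 225.92 + 949.73 = 728.51 m.
Depth below ground = 751.6 − 728.51 = 23.1 m.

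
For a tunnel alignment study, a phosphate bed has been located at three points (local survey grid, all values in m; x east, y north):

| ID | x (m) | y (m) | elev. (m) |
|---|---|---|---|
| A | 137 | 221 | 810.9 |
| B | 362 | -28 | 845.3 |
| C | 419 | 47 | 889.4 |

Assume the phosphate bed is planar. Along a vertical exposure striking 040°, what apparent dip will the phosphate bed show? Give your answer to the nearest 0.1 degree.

Two edge vectors: A→B = (225, -249, 34.4), A→C = (282, -174, 78.5).
Normal n = (A→B) × (A→C) = (-13560.9, -7961.7, 31068).
So ∂z/∂x = −n_x/n_z = 0.43649 and ∂z/∂y = −n_y/n_z = 0.25627.
Unit vector along 040° is (sin 40°, cos 40°) = (0.6428, 0.7660).
Slope in that direction = a·(0.6428) + b·(0.7660) = 0.47688.
Apparent dip = arctan|0.47688| = 25.5° (true dip is 26.8°, so apparent ≤ true as expected).

25.5°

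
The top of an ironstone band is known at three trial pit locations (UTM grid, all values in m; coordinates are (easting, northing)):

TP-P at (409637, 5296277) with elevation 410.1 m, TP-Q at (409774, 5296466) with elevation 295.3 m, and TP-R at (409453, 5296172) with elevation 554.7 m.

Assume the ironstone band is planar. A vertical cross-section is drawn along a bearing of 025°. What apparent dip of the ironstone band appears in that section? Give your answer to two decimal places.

20.55°

Two edge vectors: TP-P→TP-Q = (137, 189, -114.8), TP-P→TP-R = (-184, -105, 144.6).
Normal n = (TP-P→TP-Q) × (TP-P→TP-R) = (15275.4, 1313, 20391).
So ∂z/∂E = −n_x/n_z = −0.74912 and ∂z/∂N = −n_y/n_z = −0.06439.
Unit vector along 025° is (sin 25°, cos 25°) = (0.4226, 0.9063).
Slope in that direction = a·(0.4226) + b·(0.9063) = −0.37495.
Apparent dip = arctan|0.37495| = 20.55° (true dip is 36.9°, so apparent ≤ true as expected).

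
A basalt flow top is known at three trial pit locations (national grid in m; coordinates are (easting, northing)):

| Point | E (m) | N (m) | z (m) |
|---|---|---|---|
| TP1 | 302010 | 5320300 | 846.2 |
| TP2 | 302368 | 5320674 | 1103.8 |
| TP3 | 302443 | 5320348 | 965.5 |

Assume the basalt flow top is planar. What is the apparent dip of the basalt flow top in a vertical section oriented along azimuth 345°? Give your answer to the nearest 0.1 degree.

Let the plane be z = a·E + b·N + c.
TP2−TP1: 358a + 374b = 257.6;  TP3−TP1: 433a + 48b = 119.3.
Solving gives a = 0.22281, b = 0.47549.
Unit vector along 345° is (sin 345°, cos 345°) = (-0.2588, 0.9659).
Slope in that direction = a·(-0.2588) + b·(0.9659) = 0.40162.
Apparent dip = arctan|0.40162| = 21.9° (true dip is 27.7°, so apparent ≤ true as expected).

21.9°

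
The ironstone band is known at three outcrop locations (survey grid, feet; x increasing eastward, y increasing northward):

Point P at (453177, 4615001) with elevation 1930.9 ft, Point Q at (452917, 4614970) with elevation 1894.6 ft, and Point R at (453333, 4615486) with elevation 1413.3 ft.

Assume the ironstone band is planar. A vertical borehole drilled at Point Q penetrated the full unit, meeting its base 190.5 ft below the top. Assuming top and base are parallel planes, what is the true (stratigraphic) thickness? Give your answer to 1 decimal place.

Two edge vectors: Point P→Point Q = (-260, -31, -36.3), Point P→Point R = (156, 485, -517.6).
Normal n = (Point P→Point Q) × (Point P→Point R) = (33651.1, -140238.8, -121264).
So ∂z/∂x = −n_x/n_z = 0.27750 and ∂z/∂y = −n_y/n_z = −1.15648.
|∇z| = √(a²+b²) = 1.18930, so dip δ = arctan(1.18930) = 49.94°.
True thickness = vertical thickness × cos δ = 190.5 × cos 49.94° = 122.6 ft.

122.6 ft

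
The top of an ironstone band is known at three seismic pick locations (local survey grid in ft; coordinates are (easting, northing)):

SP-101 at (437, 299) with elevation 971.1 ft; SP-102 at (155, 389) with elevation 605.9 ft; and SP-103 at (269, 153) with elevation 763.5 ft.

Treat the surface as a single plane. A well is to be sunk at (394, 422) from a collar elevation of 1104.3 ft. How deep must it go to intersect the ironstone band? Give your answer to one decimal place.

Two edge vectors: SP-101→SP-102 = (-282, 90, -365.2), SP-101→SP-103 = (-168, -146, -207.6).
Normal n = (SP-101→SP-102) × (SP-101→SP-103) = (-72003.2, 2810.4, 56292).
So ∂z/∂E = −n_x/n_z = 1.27910 and ∂z/∂N = −n_y/n_z = −0.04993.
Intercept c from SP-101: 971.1 − 558.97 + 14.93 = 427.06.
At (394, 422): z_contact = 503.97 − 21.07 + 427.06 = 909.96 ft.
Depth below ground = 1104.3 − 909.96 = 194.3 ft.

194.3 ft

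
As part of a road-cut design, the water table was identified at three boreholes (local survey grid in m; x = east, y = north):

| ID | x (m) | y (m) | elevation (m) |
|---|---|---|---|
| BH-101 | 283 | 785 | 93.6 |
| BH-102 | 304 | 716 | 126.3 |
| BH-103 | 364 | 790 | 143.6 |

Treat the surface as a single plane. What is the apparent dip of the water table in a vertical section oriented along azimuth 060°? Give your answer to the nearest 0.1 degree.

22.3°

Two edge vectors: BH-101→BH-102 = (21, -69, 32.7), BH-101→BH-103 = (81, 5, 50).
Normal n = (BH-101→BH-102) × (BH-101→BH-103) = (-3613.5, 1598.7, 5694).
So ∂z/∂x = −n_x/n_z = 0.63462 and ∂z/∂y = −n_y/n_z = −0.28077.
Unit vector along 060° is (sin 60°, cos 60°) = (0.8660, 0.5000).
Slope in that direction = a·(0.8660) + b·(0.5000) = 0.40921.
Apparent dip = arctan|0.40921| = 22.3° (true dip is 34.8°, so apparent ≤ true as expected).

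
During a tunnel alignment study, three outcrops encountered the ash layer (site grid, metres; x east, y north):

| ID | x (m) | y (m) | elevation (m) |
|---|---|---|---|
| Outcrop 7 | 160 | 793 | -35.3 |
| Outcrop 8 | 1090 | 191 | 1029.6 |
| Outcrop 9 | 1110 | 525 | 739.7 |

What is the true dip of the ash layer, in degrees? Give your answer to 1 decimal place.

Let the plane be z = a·x + b·y + c.
Outcrop 8−Outcrop 7: 930a − 602b = 1064.9;  Outcrop 9−Outcrop 7: 950a − 268b = 775.
Solving gives a = 0.56145, b = −0.90158.
Gradient magnitude |∇z| = √(a² + b²) = √(0.31522 + 0.81285) = 1.06211.
True dip = arctan(1.06211) = 46.7°, dipping toward NNW (azimuth ≈ 328°).

46.7°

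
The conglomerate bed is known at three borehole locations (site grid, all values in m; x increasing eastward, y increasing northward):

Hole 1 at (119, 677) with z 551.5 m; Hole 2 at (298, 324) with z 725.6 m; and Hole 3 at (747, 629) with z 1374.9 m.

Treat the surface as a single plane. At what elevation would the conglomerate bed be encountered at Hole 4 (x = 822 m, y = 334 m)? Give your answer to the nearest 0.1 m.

1421.6 m

Two edge vectors: Hole 1→Hole 2 = (179, -353, 174.1), Hole 1→Hole 3 = (628, -48, 823.4).
Normal n = (Hole 1→Hole 2) × (Hole 1→Hole 3) = (-282303.4, -38053.8, 213092).
So ∂z/∂x = −n_x/n_z = 1.32480 and ∂z/∂y = −n_y/n_z = 0.17858.
Intercept c from Hole 1: 551.5 − 157.65 − 120.90 = 272.95.
At (822, 334): z = 1089.0 + 59.6 + 272.95 = 1421.6 m.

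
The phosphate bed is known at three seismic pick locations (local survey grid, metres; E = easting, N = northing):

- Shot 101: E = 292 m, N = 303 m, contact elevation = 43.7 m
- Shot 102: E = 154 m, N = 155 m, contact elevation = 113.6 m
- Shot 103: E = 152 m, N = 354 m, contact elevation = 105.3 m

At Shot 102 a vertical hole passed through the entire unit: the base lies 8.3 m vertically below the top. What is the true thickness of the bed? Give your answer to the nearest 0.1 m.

Two edge vectors: Shot 101→Shot 102 = (-138, -148, 69.9), Shot 101→Shot 103 = (-140, 51, 61.6).
Normal n = (Shot 101→Shot 102) × (Shot 101→Shot 103) = (-12681.7, -1285.2, -27758).
So ∂z/∂E = −n_x/n_z = −0.45687 and ∂z/∂N = −n_y/n_z = −0.04630.
|∇z| = √(a²+b²) = 0.45921, so dip δ = arctan(0.45921) = 24.66°.
True thickness = vertical thickness × cos δ = 8.3 × cos 24.66° = 7.5 m.

7.5 m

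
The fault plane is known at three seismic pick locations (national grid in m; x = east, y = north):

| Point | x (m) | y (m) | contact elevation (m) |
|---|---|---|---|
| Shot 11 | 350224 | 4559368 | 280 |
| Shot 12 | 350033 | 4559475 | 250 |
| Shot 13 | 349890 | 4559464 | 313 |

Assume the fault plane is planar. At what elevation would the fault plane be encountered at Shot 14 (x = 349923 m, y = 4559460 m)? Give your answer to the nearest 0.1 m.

304.6 m

Two edge vectors: Shot 11→Shot 12 = (-191, 107, -30), Shot 11→Shot 13 = (-334, 96, 33).
Normal n = (Shot 11→Shot 12) × (Shot 11→Shot 13) = (6411, 16323, 17402).
So ∂z/∂x = −n_x/n_z = −0.368405930 and ∂z/∂y = −n_y/n_z = −0.937995633.
Intercept c from Shot 11: 280 + 129024.60 + 4276667.27 = 4405971.87.
At (349923, 4559460): z = −128913.7 − 4276753.6 + 4405971.87 = 304.6 m.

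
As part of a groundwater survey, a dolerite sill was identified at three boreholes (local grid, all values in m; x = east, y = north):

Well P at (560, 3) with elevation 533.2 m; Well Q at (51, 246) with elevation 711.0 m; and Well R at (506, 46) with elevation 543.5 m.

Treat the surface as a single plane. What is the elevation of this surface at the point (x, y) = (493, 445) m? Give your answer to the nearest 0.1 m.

Two edge vectors: Well P→Well Q = (-509, 243, 177.8), Well P→Well R = (-54, 43, 10.3).
Normal n = (Well P→Well Q) × (Well P→Well R) = (-5142.5, -4358.5, -8765).
So ∂z/∂x = −n_x/n_z = −0.58671 and ∂z/∂y = −n_y/n_z = −0.49726.
Intercept c from Well P: 533.2 + 328.56 + 1.49 = 863.25.
At (493, 445): z = −289.2 − 221.3 + 863.25 = 352.7 m.

352.7 m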